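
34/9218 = 17/4609 = 0.00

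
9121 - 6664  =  2457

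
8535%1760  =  1495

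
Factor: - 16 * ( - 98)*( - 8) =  - 2^8*7^2 = - 12544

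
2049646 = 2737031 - 687385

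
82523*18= 1485414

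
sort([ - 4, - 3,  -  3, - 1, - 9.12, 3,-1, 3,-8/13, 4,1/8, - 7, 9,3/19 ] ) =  [ - 9.12,-7,-4 , - 3 ,-3, - 1, - 1, - 8/13 , 1/8 , 3/19,3,  3, 4, 9] 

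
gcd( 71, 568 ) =71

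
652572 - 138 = 652434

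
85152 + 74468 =159620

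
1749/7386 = 583/2462 = 0.24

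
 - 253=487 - 740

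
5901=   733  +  5168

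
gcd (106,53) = 53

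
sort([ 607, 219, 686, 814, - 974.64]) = [- 974.64 , 219,607,686, 814] 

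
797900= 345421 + 452479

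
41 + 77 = 118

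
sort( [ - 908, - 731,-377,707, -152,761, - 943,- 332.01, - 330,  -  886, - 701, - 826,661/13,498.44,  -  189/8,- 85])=[ - 943, - 908,-886,  -  826,-731,-701, - 377,-332.01, - 330,-152,-85, - 189/8, 661/13,498.44, 707,761]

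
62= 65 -3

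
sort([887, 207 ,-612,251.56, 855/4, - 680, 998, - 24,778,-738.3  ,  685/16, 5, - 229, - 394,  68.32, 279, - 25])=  [ - 738.3,  -  680, - 612, - 394,-229, - 25, - 24 , 5,685/16, 68.32, 207, 855/4, 251.56, 279,778, 887, 998]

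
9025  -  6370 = 2655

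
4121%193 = 68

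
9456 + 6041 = 15497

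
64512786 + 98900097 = 163412883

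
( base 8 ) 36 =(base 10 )30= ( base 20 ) 1a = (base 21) 19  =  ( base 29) 11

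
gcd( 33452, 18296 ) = 4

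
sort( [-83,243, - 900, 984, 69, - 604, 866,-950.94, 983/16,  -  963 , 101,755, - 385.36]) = [  -  963, - 950.94, - 900, - 604, - 385.36, - 83,983/16, 69, 101, 243 , 755, 866, 984 ]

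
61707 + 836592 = 898299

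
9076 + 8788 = 17864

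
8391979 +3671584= 12063563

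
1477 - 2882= - 1405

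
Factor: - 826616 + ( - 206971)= - 1033587 = - 3^3 * 38281^1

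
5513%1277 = 405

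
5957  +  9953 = 15910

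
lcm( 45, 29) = 1305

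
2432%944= 544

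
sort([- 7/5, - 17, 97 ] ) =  [  -  17,-7/5,97] 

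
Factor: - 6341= - 17^1 * 373^1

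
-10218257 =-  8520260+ - 1697997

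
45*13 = 585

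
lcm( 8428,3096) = 151704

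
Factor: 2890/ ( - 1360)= - 2^( - 3)*17^1 = - 17/8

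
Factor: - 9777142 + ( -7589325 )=- 67^1*259201^1 = - 17366467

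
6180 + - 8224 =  - 2044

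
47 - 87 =-40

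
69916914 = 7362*9497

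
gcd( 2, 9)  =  1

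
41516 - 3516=38000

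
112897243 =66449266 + 46447977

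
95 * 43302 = 4113690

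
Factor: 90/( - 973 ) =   -  2^1*3^2*5^1*7^ (-1)*139^( - 1)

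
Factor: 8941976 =2^3 * 29^1*38543^1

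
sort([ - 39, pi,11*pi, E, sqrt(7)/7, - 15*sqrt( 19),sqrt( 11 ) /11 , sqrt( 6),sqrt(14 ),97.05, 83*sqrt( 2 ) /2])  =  [  -  15*sqrt(19), - 39, sqrt ( 11) /11,sqrt( 7) /7, sqrt (6 ), E,pi,sqrt (14 ),  11*pi,83*sqrt(2) /2 , 97.05]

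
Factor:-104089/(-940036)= 2^(  -  2 )* 104089^1*235009^( - 1 )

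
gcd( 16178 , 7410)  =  2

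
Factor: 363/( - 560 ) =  - 2^( - 4 )*3^1 * 5^( - 1)*7^( - 1 )*11^2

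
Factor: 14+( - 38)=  - 2^3*3^1 = - 24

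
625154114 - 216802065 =408352049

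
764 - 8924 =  - 8160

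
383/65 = 383/65 = 5.89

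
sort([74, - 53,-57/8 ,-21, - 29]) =[  -  53, - 29, - 21,-57/8, 74 ]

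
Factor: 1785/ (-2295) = - 3^(  -  2)*7^1 = -7/9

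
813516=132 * 6163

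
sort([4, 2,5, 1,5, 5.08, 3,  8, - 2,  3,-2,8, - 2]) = [-2,  -  2, - 2 , 1,2 , 3,  3 , 4,5, 5, 5.08, 8,8]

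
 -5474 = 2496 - 7970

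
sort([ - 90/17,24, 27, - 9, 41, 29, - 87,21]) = [-87, - 9, - 90/17, 21,24,27, 29,41 ] 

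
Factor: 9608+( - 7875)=1733^1=1733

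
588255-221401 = 366854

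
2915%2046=869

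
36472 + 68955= 105427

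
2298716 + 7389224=9687940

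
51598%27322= 24276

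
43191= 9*4799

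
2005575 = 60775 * 33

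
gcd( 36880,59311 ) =1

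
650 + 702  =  1352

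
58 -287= - 229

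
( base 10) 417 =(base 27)FC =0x1A1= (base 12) 2A9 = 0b110100001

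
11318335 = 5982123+5336212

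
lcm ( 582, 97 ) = 582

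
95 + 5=100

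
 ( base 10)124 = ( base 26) 4K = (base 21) 5j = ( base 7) 235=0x7C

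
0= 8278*0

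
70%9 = 7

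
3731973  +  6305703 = 10037676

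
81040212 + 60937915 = 141978127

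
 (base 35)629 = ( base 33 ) 6R4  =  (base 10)7429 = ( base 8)16405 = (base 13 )34c6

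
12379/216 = 12379/216 = 57.31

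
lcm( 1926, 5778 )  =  5778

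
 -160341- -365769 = 205428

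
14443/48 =300+43/48 = 300.90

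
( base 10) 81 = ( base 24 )39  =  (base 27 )30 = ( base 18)49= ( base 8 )121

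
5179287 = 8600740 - 3421453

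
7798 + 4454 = 12252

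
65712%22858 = 19996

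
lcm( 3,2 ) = 6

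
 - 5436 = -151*36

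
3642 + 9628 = 13270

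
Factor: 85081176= 2^3*3^2*43^1*27481^1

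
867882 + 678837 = 1546719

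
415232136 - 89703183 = 325528953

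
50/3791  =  50/3791 =0.01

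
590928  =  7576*78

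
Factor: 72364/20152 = 2^( - 1 )*11^ ( - 1)*79^1=79/22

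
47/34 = 1 + 13/34 = 1.38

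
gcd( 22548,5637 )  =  5637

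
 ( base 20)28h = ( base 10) 977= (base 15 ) 452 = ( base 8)1721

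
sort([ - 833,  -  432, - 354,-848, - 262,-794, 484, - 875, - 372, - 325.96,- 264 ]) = [ -875,-848, -833 ,- 794, - 432, - 372, - 354, - 325.96, - 264, - 262, 484 ]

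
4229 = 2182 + 2047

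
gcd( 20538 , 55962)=18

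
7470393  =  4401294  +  3069099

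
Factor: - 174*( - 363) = 2^1*3^2*11^2*29^1 =63162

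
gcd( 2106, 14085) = 9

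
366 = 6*61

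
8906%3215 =2476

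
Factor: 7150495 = 5^1*  11^2 *53^1* 223^1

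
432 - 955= -523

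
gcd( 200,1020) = 20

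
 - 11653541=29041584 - 40695125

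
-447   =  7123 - 7570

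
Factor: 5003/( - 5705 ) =-5^(-1)* 7^(-1)*163^(-1 ) * 5003^1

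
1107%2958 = 1107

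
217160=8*27145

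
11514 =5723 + 5791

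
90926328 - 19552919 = 71373409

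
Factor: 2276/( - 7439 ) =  - 2^2*43^(  -  1)*173^ ( - 1)*569^1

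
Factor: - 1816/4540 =-2/5 = -2^1*5^(-1 ) 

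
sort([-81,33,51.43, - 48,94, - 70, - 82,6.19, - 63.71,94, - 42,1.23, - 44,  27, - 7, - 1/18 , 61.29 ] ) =[ - 82, - 81, - 70  , - 63.71, - 48, - 44, - 42, - 7,-1/18, 1.23,6.19,27,33,51.43, 61.29,  94, 94] 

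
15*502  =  7530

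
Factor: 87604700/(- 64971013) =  -2^2*5^2*19^( - 1)*23^1*41^1 * 677^( - 1 )*929^1*5051^( - 1)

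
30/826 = 15/413 = 0.04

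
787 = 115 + 672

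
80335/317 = 80335/317 = 253.42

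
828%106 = 86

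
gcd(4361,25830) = 7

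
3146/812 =1573/406 = 3.87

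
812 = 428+384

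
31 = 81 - 50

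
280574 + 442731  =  723305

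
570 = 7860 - 7290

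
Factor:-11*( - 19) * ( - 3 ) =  - 3^1*11^1*19^1 = - 627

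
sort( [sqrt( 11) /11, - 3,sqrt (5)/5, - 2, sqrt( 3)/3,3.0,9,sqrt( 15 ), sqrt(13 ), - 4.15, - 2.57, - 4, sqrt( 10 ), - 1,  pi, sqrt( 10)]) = [-4.15, -4, - 3, - 2.57,  -  2, - 1,sqrt( 11 ) /11,sqrt( 5)/5,  sqrt(3 ) /3,3.0 , pi,sqrt ( 10),  sqrt (10),sqrt( 13 ), sqrt( 15),9]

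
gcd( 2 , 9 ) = 1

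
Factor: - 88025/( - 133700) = 2^(-2)*191^( - 1)*503^1 = 503/764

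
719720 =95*7576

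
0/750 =0 = 0.00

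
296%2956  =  296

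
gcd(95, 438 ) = 1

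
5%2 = 1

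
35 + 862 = 897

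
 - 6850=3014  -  9864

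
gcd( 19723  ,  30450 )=1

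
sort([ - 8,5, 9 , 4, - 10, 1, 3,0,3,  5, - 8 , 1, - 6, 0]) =[-10,  -  8, - 8 ,  -  6, 0, 0, 1 , 1, 3, 3, 4, 5,  5,9]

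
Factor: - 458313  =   - 3^1*227^1*673^1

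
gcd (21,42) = 21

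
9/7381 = 9/7381  =  0.00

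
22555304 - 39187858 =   -  16632554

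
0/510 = 0 = 0.00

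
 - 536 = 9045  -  9581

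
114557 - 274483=-159926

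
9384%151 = 22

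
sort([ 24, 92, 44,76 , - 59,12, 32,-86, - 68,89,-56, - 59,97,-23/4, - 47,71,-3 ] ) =[ - 86,-68, - 59, - 59, -56,-47, - 23/4,-3,12, 24 , 32,44, 71, 76,89,92 , 97 ]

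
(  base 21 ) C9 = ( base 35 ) 7g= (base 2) 100000101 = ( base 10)261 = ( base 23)B8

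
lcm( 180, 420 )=1260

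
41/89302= 41/89302 = 0.00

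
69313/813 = 85  +  208/813 = 85.26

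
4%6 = 4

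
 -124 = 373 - 497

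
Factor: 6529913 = 13^1 * 502301^1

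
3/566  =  3/566 = 0.01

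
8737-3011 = 5726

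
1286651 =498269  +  788382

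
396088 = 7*56584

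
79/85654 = 79/85654 = 0.00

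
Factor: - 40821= -3^1* 11^1 * 1237^1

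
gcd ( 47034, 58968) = 702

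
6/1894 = 3/947 = 0.00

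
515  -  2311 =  - 1796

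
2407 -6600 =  - 4193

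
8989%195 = 19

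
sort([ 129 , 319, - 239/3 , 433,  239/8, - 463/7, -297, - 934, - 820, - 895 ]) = [ - 934,-895, - 820, - 297,  -  239/3, - 463/7,  239/8,129,319, 433]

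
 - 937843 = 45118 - 982961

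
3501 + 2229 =5730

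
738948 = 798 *926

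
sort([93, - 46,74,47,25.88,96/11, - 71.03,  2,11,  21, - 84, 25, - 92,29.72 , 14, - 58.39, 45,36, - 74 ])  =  [ - 92, - 84, - 74,- 71.03, -58.39, - 46, 2,96/11, 11,14,21,25,25.88,29.72,36,  45 , 47,74,93]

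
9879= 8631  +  1248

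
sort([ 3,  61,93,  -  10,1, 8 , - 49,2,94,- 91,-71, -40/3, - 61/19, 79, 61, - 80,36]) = [ - 91, - 80,- 71,  -  49, - 40/3, -10, - 61/19,1,2,3,8,  36,61,  61,  79,93 , 94 ]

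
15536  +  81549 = 97085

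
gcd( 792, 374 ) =22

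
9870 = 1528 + 8342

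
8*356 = 2848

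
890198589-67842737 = 822355852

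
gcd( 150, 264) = 6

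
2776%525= 151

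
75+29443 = 29518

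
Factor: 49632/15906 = 2^4*47^1 * 241^(- 1) = 752/241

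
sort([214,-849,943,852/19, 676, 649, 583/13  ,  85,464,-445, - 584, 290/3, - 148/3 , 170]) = [ - 849,  -  584 ,-445, - 148/3,  852/19 , 583/13, 85, 290/3, 170, 214,464,649, 676, 943 ] 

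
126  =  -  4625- - 4751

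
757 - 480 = 277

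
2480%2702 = 2480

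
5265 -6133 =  - 868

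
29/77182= 29/77182 =0.00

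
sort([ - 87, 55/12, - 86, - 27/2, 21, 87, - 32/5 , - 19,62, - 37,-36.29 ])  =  [-87 ,- 86,-37,-36.29, - 19,  -  27/2, - 32/5,55/12,21 , 62, 87]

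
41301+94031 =135332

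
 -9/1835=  - 1 + 1826/1835 = - 0.00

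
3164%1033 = 65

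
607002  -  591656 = 15346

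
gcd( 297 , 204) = 3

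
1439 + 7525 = 8964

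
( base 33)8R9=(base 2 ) 10010110001100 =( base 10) 9612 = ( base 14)3708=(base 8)22614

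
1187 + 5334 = 6521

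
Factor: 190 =2^1 * 5^1*19^1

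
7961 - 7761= 200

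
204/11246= 102/5623 = 0.02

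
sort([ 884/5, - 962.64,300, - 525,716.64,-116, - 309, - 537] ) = [- 962.64, - 537, - 525, - 309, - 116, 884/5, 300, 716.64]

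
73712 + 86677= 160389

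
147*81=11907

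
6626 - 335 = 6291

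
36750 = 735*50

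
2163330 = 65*33282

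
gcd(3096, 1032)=1032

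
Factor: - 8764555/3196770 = -2^( -1)*3^( - 1 )*23^ (-1)*41^( -1) * 113^ (-1 )*131^1*13381^1 =- 1752911/639354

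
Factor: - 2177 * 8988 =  - 2^2*3^1*7^2*107^1*311^1=- 19566876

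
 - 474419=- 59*8041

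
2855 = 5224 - 2369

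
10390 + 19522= 29912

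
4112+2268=6380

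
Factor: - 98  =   - 2^1*7^2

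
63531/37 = 63531/37  =  1717.05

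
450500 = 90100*5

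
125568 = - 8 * ( - 15696) 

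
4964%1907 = 1150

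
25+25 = 50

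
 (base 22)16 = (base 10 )28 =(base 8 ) 34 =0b11100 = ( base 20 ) 18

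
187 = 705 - 518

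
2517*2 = 5034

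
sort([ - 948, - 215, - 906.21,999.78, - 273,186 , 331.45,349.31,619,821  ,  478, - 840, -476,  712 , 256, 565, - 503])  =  [ - 948, - 906.21,-840, - 503, - 476, - 273, -215,186,256,331.45,349.31,478,  565,619,712,821,999.78] 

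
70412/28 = 2514 + 5/7 =2514.71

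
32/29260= 8/7315 = 0.00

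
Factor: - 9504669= -3^1 * 47^1*67409^1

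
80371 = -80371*(-1)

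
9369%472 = 401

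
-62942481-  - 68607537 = 5665056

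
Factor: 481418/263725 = 2^1*5^( - 2) * 11^(  -  1)*251^1 = 502/275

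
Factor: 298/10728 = 1/36 = 2^ ( - 2)*3^(-2)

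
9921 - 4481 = 5440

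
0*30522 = 0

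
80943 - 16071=64872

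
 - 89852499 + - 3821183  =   - 93673682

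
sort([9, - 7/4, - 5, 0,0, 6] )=[ - 5,  -  7/4, 0, 0, 6, 9]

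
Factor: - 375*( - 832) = 2^6*3^1*5^3*13^1 = 312000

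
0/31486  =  0=0.00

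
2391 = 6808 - 4417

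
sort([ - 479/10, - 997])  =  [ - 997, - 479/10]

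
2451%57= 0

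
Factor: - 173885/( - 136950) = 419/330 = 2^( - 1)*3^( - 1)*5^(  -  1)  *11^(-1)*419^1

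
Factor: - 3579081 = -3^1 * 11^1*108457^1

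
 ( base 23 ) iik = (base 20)14HG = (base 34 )8KS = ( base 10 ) 9956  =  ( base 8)23344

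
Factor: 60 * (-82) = -4920 = -2^3 * 3^1*5^1*41^1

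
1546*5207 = 8050022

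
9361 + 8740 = 18101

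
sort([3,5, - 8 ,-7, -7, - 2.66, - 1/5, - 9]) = [ - 9, - 8,- 7, - 7, - 2.66, - 1/5, 3,  5 ] 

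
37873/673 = 37873/673 = 56.27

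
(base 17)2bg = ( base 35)MB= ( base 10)781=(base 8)1415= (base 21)1g4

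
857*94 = 80558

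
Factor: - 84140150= - 2^1* 5^2*53^1 * 31751^1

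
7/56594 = 7/56594 = 0.00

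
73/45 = 1 + 28/45=1.62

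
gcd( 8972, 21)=1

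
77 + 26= 103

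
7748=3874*2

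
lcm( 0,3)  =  0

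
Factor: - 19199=-73^1 *263^1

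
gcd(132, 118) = 2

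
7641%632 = 57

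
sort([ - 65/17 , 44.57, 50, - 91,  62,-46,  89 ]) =[ - 91, - 46,- 65/17,44.57, 50 , 62,  89] 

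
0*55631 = 0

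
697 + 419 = 1116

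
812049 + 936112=1748161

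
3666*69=252954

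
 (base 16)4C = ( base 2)1001100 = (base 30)2g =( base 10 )76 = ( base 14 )56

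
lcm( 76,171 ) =684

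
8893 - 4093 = 4800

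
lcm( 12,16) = 48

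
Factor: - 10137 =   -  3^1*31^1*109^1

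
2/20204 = 1/10102 = 0.00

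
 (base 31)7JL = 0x1CA9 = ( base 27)a1k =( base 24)chh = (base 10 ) 7337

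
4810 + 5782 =10592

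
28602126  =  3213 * 8902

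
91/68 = 91/68 = 1.34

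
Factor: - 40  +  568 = 2^4 * 3^1 * 11^1 = 528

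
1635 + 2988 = 4623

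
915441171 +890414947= 1805856118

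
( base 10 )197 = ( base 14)101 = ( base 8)305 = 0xC5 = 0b11000101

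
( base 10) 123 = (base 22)5D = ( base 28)4B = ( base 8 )173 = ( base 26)4j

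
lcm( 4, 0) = 0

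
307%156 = 151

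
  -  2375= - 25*95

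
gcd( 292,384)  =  4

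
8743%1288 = 1015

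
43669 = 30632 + 13037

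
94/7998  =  47/3999= 0.01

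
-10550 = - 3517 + -7033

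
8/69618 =4/34809 = 0.00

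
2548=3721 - 1173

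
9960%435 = 390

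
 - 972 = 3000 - 3972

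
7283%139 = 55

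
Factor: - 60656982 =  - 2^1*3^1*10109497^1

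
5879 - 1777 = 4102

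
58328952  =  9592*6081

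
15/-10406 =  - 15/10406 = - 0.00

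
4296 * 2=8592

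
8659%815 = 509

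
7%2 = 1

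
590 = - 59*( - 10)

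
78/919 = 78/919 = 0.08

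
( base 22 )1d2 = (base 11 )642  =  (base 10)772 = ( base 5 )11042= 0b1100000100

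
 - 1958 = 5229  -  7187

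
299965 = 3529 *85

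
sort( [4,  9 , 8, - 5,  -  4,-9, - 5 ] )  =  [-9 ,  -  5, - 5, - 4, 4, 8,  9]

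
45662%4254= 3122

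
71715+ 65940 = 137655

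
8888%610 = 348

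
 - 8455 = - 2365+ - 6090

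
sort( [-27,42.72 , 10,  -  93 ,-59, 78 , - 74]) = [-93,-74, - 59, - 27,10,42.72,78 ]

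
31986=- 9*( - 3554)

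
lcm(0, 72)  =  0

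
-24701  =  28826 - 53527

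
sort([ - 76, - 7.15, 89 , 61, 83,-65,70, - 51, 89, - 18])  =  [ - 76, - 65, - 51, - 18, - 7.15, 61, 70,83,89,89]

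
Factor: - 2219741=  - 17^1 * 37^1*3529^1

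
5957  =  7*851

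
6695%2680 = 1335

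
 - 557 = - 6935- -6378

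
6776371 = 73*92827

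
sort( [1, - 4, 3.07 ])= [ - 4,1, 3.07 ] 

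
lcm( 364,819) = 3276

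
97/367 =97/367 = 0.26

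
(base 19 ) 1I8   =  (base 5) 10321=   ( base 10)711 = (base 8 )1307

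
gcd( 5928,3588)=156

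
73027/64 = 1141  +  3/64 = 1141.05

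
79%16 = 15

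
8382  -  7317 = 1065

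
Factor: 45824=2^8*179^1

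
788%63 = 32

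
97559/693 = 1267/9 = 140.78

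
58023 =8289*7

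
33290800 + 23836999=57127799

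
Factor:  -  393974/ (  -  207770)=5^ ( - 1 )*7^1*79^( - 1)*107^1 =749/395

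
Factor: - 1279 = -1279^1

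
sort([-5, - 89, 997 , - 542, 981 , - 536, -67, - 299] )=[-542,-536, - 299, - 89, - 67,  -  5, 981, 997 ]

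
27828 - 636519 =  - 608691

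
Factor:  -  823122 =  - 2^1*3^4*5081^1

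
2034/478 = 4 + 61/239 = 4.26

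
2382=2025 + 357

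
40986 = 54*759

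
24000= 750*32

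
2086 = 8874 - 6788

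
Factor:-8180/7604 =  - 5^1*409^1*1901^(-1) = - 2045/1901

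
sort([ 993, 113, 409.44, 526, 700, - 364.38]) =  [ - 364.38,  113, 409.44, 526, 700,993]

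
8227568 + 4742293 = 12969861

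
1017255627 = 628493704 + 388761923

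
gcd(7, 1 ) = 1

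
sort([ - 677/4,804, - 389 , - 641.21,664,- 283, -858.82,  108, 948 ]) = [ - 858.82,- 641.21, - 389,-283, -677/4,108,664, 804,948]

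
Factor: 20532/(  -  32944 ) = -2^( -2 ) * 3^1*59^1 * 71^( - 1 ) = - 177/284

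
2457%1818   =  639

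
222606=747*298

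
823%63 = 4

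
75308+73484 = 148792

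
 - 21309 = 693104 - 714413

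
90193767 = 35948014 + 54245753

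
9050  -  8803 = 247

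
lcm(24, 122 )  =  1464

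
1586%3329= 1586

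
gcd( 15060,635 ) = 5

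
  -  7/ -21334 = 7/21334 = 0.00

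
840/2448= 35/102 = 0.34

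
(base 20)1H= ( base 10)37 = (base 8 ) 45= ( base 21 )1G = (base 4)211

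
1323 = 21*63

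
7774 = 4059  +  3715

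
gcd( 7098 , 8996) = 26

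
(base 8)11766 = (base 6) 35354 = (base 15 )17AA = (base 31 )59q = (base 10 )5110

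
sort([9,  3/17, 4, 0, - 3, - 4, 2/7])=[ - 4, -3,0,3/17, 2/7, 4, 9 ]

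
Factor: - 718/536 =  - 2^(-2)*67^(  -  1 )*359^1= - 359/268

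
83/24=83/24 = 3.46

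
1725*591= 1019475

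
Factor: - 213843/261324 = -599/732 = -2^ ( - 2 )*3^ ( - 1) * 61^( - 1) * 599^1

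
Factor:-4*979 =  - 2^2*11^1*89^1 = -3916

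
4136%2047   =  42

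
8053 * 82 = 660346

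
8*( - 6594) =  - 52752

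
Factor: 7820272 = 2^4 * 17^1  *  28751^1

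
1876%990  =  886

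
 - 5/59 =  - 5/59 = - 0.08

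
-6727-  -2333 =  - 4394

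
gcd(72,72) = 72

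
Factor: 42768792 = 2^3*3^2 * 11^1*54001^1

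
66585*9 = 599265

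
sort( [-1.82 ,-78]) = [-78,  -  1.82]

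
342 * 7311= 2500362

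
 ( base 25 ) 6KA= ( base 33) 3u3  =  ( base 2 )1000010100100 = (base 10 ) 4260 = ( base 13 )1c29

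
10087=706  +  9381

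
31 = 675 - 644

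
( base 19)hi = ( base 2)101010101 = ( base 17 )131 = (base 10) 341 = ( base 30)bb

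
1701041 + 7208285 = 8909326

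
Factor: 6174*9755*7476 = 2^3*  3^3 * 5^1*7^4 *89^1*1951^1=450259818120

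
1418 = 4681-3263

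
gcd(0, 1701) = 1701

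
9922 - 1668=8254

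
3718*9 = 33462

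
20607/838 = 20607/838=24.59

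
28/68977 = 28/68977 = 0.00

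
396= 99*4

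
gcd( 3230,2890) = 170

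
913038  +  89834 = 1002872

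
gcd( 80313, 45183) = 3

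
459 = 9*51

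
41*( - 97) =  - 3977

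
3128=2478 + 650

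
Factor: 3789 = 3^2*421^1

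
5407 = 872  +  4535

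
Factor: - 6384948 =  - 2^2*3^1 * 149^1*3571^1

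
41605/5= 8321 = 8321.00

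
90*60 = 5400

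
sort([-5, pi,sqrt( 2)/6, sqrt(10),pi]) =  [-5,sqrt( 2)/6,pi, pi,sqrt( 10)]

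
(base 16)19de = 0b1100111011110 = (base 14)25B0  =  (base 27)927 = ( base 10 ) 6622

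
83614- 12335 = 71279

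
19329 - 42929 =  - 23600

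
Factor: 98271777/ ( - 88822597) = -3^1 * 32757259^1 * 88822597^( - 1 )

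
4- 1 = 3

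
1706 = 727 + 979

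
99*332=32868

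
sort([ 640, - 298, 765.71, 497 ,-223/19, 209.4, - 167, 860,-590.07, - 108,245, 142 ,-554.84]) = [ - 590.07, -554.84,-298,-167, - 108, - 223/19,142,209.4,245, 497, 640, 765.71, 860]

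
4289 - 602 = 3687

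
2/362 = 1/181 = 0.01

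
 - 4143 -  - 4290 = 147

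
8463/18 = 470 + 1/6 = 470.17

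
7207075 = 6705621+501454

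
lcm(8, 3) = 24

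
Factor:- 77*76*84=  - 2^4*3^1*7^2 * 11^1 * 19^1 = - 491568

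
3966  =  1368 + 2598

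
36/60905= 36/60905 = 0.00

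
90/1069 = 90/1069=   0.08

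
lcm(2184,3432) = 24024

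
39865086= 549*72614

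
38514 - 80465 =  - 41951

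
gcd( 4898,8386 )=2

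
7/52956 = 7/52956 = 0.00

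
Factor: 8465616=2^4*3^2*58789^1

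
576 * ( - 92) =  - 52992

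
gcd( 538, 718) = 2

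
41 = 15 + 26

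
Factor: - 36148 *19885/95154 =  - 2^1  *3^( - 1) *5^1*7^1*41^1*97^1*1291^1 * 15859^( - 1 ) =- 359401490/47577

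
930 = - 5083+6013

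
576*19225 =11073600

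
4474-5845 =-1371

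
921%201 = 117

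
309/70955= 309/70955 =0.00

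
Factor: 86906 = 2^1*19^1 *2287^1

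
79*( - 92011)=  - 7268869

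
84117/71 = 1184 + 53/71 =1184.75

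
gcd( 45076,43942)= 2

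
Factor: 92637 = 3^3*47^1*73^1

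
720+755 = 1475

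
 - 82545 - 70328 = -152873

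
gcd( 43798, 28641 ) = 1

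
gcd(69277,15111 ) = 73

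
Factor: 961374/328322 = 489/167 = 3^1*163^1*167^( - 1)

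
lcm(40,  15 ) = 120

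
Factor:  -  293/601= - 293^1 * 601^( - 1)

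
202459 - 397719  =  -195260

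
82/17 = 4 + 14/17 = 4.82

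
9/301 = 9/301 = 0.03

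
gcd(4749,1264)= 1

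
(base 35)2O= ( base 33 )2s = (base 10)94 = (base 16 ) 5E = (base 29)37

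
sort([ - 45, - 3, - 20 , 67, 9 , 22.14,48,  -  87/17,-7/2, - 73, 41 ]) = [  -  73, - 45, - 20, - 87/17,-7/2, - 3 , 9, 22.14,41, 48, 67 ] 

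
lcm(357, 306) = 2142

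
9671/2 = 4835 + 1/2  =  4835.50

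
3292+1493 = 4785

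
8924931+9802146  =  18727077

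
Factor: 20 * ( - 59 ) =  - 1180  =  - 2^2 * 5^1 * 59^1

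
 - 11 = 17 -28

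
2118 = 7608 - 5490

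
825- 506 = 319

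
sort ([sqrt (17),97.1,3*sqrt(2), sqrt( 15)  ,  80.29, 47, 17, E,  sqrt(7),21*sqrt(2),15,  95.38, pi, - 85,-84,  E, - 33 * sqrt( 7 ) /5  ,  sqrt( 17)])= [  -  85,-84, - 33*sqrt( 7)/5, sqrt( 7 ) , E,E,pi,  sqrt( 15), sqrt(17),sqrt( 17) , 3*sqrt( 2),15,17,21*sqrt( 2),47 , 80.29,95.38,97.1] 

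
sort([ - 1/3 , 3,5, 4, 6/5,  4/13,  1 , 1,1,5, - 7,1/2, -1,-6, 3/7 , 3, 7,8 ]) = [ - 7, - 6, - 1, - 1/3,4/13, 3/7  ,  1/2, 1,1, 1, 6/5,3,  3,4,5, 5, 7,8 ]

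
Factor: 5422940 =2^2 * 5^1*23^1* 11789^1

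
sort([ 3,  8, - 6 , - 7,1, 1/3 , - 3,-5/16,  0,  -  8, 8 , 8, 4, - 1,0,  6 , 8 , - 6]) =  [ - 8, - 7, - 6 ,- 6, - 3,- 1,-5/16, 0 , 0, 1/3,1,  3,4, 6,  8,8, 8,8]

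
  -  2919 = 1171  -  4090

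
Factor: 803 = 11^1*73^1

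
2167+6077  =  8244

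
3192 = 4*798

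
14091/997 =14 + 133/997 =14.13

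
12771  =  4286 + 8485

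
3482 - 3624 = -142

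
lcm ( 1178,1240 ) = 23560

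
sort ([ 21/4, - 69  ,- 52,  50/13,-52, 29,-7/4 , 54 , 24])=[ - 69,  -  52,-52 ,- 7/4 , 50/13,21/4,24,29,54]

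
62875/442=62875/442 = 142.25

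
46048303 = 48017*959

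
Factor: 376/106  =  188/53 =2^2*47^1 *53^ ( - 1)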